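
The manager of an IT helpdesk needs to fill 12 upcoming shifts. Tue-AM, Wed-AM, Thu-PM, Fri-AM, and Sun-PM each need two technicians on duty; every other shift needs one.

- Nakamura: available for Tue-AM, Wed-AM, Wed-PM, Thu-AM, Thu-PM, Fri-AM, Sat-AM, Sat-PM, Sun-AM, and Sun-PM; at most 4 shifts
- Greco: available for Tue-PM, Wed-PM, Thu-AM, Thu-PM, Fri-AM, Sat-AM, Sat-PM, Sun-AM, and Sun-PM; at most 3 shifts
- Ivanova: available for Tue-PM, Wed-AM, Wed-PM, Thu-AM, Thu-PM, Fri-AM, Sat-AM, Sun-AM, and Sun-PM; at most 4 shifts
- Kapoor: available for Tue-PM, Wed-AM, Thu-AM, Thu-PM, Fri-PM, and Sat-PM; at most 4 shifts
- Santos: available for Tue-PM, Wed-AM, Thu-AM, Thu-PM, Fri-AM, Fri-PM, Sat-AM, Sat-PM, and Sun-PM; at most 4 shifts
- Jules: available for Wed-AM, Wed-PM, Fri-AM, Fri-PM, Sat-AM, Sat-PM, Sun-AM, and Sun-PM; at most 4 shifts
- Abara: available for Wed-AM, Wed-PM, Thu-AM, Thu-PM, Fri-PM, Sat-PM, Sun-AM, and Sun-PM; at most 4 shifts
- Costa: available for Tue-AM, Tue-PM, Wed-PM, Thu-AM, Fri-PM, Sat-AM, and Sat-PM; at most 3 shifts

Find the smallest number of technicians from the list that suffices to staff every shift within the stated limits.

5

17 slots to fill and no one can take more than 4, so at least ⌈17/4⌉ = 5 technicians are needed.
Nakamura, Greco, Ivanova, Kapoor, and Costa alone can cover everything: Tue-AM→Nakamura+Costa, Tue-PM→Greco, Wed-AM→Nakamura+Ivanova, Wed-PM→Ivanova, Thu-AM→Kapoor, Thu-PM→Ivanova+Kapoor, Fri-AM→Nakamura+Greco, Fri-PM→Kapoor, Sat-AM→Costa, Sat-PM→Kapoor, Sun-AM→Nakamura, Sun-PM→Greco+Ivanova.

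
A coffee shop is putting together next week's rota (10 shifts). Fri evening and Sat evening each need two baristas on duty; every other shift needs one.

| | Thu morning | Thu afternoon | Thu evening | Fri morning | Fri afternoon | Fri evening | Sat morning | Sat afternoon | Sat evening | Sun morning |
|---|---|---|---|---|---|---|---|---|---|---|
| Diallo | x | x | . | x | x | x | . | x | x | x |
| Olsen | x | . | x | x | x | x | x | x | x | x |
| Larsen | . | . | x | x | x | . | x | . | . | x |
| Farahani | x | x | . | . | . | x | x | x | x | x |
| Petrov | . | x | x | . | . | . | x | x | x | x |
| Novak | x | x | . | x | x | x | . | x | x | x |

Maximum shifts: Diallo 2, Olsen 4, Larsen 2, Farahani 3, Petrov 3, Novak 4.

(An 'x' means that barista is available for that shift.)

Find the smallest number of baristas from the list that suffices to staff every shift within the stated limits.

4

12 slots to fill and no one can take more than 4, so at least ⌈12/4⌉ = 3 baristas are needed.
Any 3 baristas together have capacity at most 4+4+3 = 11 < 12 slots, so 3 can never suffice.
Diallo, Olsen, Larsen, and Novak alone can cover everything: Thu morning→Diallo, Thu afternoon→Diallo, Thu evening→Olsen, Fri morning→Larsen, Fri afternoon→Larsen, Fri evening→Olsen+Novak, Sat morning→Olsen, Sat afternoon→Novak, Sat evening→Olsen+Novak, Sun morning→Novak.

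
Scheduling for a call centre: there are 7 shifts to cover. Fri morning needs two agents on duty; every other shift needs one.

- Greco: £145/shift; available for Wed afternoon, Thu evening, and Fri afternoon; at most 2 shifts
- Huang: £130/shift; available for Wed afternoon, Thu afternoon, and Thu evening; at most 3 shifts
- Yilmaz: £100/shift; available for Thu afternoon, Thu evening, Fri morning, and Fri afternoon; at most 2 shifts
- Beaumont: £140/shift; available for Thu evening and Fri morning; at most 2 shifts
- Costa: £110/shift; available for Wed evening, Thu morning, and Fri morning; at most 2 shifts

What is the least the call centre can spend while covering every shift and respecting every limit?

£950

Wed evening can only be covered by Costa, so that assignment is forced.
Thu morning can only be covered by Costa, so that assignment is forced.
Picking the cheapest available agent for each shift independently would cost £860, but that ignores the shift limits.
An optimal schedule: Wed afternoon→Huang, Wed evening→Costa, Thu morning→Costa, Thu afternoon→Huang, Thu evening→Huang, Fri morning→Yilmaz+Beaumont, Fri afternoon→Yilmaz.
Total: 130 + 110 + 110 + 130 + 130 + 100 + 140 + 100 = £950.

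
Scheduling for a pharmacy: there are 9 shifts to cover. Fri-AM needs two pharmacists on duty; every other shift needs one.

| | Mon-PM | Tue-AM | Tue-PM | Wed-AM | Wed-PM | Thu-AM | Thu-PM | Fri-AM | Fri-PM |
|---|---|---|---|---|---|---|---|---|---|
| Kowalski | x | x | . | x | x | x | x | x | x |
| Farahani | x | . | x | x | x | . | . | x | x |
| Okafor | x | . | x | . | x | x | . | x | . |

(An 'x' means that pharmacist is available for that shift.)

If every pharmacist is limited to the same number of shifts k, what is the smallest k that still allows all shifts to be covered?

With 3 pharmacists and 10 worker-slots to fill, someone must work at least ⌈10/3⌉ = 4 shifts, so k ≥ 4.
k = 4 works: Mon-PM→Farahani, Tue-AM→Kowalski, Tue-PM→Farahani, Wed-AM→Kowalski, Wed-PM→Okafor, Thu-AM→Kowalski, Thu-PM→Kowalski, Fri-AM→Farahani+Okafor, Fri-PM→Farahani.
Loads: Kowalski 4, Farahani 4, Okafor 2 — all ≤ 4.

4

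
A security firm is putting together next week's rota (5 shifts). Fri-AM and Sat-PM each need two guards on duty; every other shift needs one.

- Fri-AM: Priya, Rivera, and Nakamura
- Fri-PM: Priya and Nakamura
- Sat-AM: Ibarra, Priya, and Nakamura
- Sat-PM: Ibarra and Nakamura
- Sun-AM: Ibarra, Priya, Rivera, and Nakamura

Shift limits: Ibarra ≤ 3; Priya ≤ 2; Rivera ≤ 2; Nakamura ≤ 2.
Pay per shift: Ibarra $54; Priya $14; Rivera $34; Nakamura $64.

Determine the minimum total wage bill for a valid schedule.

$268

Sat-PM can only be covered by Ibarra and Nakamura, so that assignment is forced.
Picking the cheapest available guard for each shift independently would cost $208, but that ignores the shift limits.
An optimal schedule: Fri-AM→Priya+Rivera, Fri-PM→Priya, Sat-AM→Ibarra, Sat-PM→Ibarra+Nakamura, Sun-AM→Rivera.
Total: 14 + 34 + 14 + 54 + 54 + 64 + 34 = $268.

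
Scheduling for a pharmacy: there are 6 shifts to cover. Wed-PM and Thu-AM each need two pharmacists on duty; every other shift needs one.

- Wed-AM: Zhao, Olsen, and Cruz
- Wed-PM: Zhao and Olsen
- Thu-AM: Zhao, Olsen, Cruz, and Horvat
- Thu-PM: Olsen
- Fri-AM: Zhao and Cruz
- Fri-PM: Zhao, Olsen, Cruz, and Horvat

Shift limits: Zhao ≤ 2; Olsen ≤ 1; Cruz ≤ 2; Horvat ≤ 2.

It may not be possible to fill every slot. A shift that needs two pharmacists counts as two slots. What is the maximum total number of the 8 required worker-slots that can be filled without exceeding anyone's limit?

7

Total capacity across all pharmacists is 2+1+2+2 = 7, and 8 slots are needed, so at most 7 can be filled.
An assignment achieving 7: Wed-AM→Cruz, Wed-PM→Zhao, Thu-AM→Cruz+Horvat, Thu-PM→Olsen, Fri-AM→Zhao, Fri-PM→Horvat.
Loads: Zhao 2/2, Olsen 1/1, Cruz 2/2, Horvat 2/2.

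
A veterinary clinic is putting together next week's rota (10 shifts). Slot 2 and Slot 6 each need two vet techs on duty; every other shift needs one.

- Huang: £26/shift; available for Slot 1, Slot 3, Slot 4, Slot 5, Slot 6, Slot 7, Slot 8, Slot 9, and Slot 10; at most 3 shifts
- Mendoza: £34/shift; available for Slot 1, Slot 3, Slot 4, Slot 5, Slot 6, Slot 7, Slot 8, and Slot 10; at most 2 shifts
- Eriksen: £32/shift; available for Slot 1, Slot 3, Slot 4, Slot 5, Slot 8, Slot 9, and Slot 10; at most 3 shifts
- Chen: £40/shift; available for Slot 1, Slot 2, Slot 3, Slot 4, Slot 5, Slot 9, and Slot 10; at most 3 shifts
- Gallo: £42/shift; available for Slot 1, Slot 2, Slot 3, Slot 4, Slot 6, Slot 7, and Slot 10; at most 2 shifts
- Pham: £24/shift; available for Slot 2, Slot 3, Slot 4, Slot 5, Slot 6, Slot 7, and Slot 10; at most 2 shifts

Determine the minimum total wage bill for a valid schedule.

Picking the cheapest available vet tech for each shift independently would cost £312, but that ignores the shift limits.
An optimal schedule: Slot 1→Eriksen, Slot 2→Pham+Chen, Slot 3→Eriksen, Slot 4→Mendoza, Slot 5→Eriksen, Slot 6→Huang+Mendoza, Slot 7→Pham, Slot 8→Huang, Slot 9→Huang, Slot 10→Chen.
Total: 32 + 24 + 40 + 32 + 34 + 32 + 26 + 34 + 24 + 26 + 26 + 40 = £370.

£370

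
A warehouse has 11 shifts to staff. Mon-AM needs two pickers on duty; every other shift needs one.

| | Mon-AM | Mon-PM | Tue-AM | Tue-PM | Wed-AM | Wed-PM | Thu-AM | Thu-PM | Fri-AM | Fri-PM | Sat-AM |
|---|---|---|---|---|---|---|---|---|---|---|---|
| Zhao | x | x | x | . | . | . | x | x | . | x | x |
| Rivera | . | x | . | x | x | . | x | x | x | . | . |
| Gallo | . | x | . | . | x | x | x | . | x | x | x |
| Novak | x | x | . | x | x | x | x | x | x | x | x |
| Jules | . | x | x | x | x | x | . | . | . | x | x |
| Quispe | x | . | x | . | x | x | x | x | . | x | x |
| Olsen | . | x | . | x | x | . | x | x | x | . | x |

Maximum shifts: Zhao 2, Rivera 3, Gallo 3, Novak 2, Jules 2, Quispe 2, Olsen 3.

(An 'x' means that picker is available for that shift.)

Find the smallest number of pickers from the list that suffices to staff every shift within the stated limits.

5

12 slots to fill and no one can take more than 3, so at least ⌈12/3⌉ = 4 pickers are needed.
Any 4 pickers together have capacity at most 3+3+3+2 = 11 < 12 slots, so 4 can never suffice.
Zhao, Rivera, Gallo, Novak, and Jules alone can cover everything: Mon-AM→Zhao+Novak, Mon-PM→Jules, Tue-AM→Zhao, Tue-PM→Rivera, Wed-AM→Gallo, Wed-PM→Gallo, Thu-AM→Gallo, Thu-PM→Rivera, Fri-AM→Rivera, Fri-PM→Novak, Sat-AM→Jules.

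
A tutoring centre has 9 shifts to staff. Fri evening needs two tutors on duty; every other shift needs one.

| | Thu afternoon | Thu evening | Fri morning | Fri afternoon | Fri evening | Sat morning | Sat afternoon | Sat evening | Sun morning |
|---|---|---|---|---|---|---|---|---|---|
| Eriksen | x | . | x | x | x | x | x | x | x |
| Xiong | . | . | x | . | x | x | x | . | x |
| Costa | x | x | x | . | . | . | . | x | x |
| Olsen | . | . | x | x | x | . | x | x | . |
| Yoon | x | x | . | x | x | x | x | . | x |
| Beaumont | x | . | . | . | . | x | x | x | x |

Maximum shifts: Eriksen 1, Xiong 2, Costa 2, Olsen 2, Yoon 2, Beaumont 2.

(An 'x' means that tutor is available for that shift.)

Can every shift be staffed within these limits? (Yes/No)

One valid schedule: Thu afternoon→Costa, Thu evening→Costa, Fri morning→Xiong, Fri afternoon→Eriksen, Fri evening→Olsen+Yoon, Sat morning→Xiong, Sat afternoon→Yoon, Sat evening→Olsen, Sun morning→Beaumont.
Loads: Eriksen 1/1, Xiong 2/2, Costa 2/2, Olsen 2/2, Yoon 2/2, Beaumont 1/2 — all within limits.

Yes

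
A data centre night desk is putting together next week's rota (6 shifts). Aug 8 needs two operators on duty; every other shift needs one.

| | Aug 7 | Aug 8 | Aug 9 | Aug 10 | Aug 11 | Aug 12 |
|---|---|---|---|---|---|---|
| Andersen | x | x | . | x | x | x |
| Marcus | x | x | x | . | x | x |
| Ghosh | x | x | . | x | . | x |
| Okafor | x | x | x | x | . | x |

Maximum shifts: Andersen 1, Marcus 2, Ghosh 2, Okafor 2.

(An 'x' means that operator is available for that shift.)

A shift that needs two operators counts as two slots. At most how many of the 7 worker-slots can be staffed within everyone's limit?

Total capacity across all operators is 1+2+2+2 = 7, and 7 slots are needed, so at most 7 can be filled.
An assignment achieving 7: Aug 7→Marcus, Aug 8→Ghosh+Okafor, Aug 9→Marcus, Aug 10→Ghosh, Aug 11→Andersen, Aug 12→Okafor.
Loads: Andersen 1/1, Marcus 2/2, Ghosh 2/2, Okafor 2/2.

7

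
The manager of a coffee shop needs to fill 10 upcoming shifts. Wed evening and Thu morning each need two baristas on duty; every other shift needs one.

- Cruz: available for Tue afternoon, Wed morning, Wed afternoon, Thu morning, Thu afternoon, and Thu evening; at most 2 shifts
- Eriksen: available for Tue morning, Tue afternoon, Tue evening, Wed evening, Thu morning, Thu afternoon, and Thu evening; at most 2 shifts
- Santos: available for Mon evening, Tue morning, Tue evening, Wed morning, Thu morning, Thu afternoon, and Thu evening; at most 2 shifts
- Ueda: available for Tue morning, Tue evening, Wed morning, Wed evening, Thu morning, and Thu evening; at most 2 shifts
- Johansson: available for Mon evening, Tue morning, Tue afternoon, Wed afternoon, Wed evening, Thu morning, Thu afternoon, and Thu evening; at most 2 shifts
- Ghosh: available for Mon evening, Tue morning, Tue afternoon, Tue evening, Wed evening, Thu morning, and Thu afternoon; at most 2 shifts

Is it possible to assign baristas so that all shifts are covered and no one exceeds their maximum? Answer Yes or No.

Yes

One valid schedule: Mon evening→Santos, Tue morning→Santos, Tue afternoon→Eriksen, Tue evening→Eriksen, Wed morning→Cruz, Wed afternoon→Cruz, Wed evening→Ueda+Ghosh, Thu morning→Johansson+Ghosh, Thu afternoon→Johansson, Thu evening→Ueda.
Loads: Cruz 2/2, Eriksen 2/2, Santos 2/2, Ueda 2/2, Johansson 2/2, Ghosh 2/2 — all within limits.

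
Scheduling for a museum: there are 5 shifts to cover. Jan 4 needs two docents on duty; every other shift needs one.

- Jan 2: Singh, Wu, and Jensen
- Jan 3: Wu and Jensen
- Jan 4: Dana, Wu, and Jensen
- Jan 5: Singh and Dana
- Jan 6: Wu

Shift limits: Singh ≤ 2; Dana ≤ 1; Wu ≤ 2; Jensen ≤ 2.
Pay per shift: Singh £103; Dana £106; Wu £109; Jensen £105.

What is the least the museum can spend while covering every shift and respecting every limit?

£631

Jan 6 can only be covered by Wu, so that assignment is forced.
Picking the cheapest available docent for each shift independently would cost £631, and that bound is achievable.
An optimal schedule: Jan 2→Singh, Jan 3→Jensen, Jan 4→Jensen+Dana, Jan 5→Singh, Jan 6→Wu.
Total: 103 + 105 + 105 + 106 + 103 + 109 = £631.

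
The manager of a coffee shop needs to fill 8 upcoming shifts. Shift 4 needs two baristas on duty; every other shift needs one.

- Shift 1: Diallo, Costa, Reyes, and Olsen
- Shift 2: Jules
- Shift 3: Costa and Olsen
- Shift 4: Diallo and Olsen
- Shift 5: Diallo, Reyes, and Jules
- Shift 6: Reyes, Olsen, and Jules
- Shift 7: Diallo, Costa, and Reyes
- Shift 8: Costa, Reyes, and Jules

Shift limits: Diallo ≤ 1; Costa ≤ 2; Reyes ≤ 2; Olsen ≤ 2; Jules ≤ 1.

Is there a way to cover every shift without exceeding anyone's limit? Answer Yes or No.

Total capacity is 1+2+2+2+1 = 8 but 9 worker-slots are needed — infeasible.

No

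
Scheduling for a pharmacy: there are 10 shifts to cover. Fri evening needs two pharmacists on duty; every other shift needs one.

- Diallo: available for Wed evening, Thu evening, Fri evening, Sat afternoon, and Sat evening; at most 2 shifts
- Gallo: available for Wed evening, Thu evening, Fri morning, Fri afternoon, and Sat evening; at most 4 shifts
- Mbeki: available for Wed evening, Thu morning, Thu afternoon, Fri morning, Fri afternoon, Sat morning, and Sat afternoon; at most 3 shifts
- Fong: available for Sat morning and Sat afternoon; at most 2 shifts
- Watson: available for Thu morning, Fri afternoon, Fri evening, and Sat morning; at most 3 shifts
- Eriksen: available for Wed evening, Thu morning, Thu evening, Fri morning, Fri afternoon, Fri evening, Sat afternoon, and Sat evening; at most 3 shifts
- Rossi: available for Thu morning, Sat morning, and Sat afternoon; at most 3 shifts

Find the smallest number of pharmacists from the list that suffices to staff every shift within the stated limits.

11 slots to fill and no one can take more than 4, so at least ⌈11/4⌉ = 3 pharmacists are needed.
Any 3 pharmacists together have capacity at most 4+3+3 = 10 < 11 slots, so 3 can never suffice.
Diallo, Gallo, Mbeki, and Watson alone can cover everything: Wed evening→Gallo, Thu morning→Mbeki, Thu afternoon→Mbeki, Thu evening→Diallo, Fri morning→Gallo, Fri afternoon→Gallo, Fri evening→Diallo+Watson, Sat morning→Watson, Sat afternoon→Mbeki, Sat evening→Gallo.

4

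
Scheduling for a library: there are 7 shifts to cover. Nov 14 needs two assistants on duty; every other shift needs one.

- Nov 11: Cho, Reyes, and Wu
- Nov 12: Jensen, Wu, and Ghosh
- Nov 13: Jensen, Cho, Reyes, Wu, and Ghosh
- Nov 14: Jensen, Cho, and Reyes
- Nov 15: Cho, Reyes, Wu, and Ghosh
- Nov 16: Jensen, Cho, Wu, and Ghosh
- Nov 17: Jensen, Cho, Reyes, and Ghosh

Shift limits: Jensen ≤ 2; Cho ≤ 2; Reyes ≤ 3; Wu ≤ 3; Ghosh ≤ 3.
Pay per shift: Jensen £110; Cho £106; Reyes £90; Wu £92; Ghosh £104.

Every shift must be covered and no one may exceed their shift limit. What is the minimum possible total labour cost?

£756

Picking the cheapest available assistant for each shift independently would cost £740, but that ignores the shift limits.
An optimal schedule: Nov 11→Reyes, Nov 12→Wu, Nov 13→Wu, Nov 14→Reyes+Cho, Nov 15→Reyes, Nov 16→Wu, Nov 17→Ghosh.
Total: 90 + 92 + 92 + 90 + 106 + 90 + 92 + 104 = £756.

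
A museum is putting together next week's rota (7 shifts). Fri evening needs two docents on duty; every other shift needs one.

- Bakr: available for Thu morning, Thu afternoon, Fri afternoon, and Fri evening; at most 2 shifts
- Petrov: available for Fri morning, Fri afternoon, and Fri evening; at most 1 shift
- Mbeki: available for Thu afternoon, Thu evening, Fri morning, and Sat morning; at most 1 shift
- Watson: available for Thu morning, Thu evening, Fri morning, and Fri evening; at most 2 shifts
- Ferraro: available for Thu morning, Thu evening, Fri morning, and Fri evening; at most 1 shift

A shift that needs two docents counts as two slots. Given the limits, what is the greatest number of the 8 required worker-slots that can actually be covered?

Total capacity across all docents is 2+1+1+2+1 = 7, and 8 slots are needed, so at most 7 can be filled.
An assignment achieving 7: Thu morning→Watson, Thu afternoon→Bakr, Thu evening→Watson, Fri morning→Petrov, Fri afternoon→Bakr, Fri evening→Ferraro, Sat morning→Mbeki.
Loads: Bakr 2/2, Petrov 1/1, Mbeki 1/1, Watson 2/2, Ferraro 1/1.

7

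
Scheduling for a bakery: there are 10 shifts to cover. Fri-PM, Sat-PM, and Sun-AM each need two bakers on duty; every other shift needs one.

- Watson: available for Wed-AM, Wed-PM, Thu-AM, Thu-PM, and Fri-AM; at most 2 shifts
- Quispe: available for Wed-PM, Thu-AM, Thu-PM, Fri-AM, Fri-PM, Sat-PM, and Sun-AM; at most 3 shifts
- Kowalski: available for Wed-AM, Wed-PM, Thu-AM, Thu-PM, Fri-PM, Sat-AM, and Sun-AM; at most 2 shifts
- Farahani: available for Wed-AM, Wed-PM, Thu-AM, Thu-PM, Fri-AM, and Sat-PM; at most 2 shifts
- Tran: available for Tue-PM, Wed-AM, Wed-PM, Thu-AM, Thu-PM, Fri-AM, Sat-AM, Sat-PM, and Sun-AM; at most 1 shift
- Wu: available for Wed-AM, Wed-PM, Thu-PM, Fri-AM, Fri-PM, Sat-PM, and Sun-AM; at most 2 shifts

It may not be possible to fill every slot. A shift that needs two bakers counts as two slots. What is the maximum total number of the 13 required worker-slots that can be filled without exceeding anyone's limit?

Total capacity across all bakers is 2+3+2+2+1+2 = 12, and 13 slots are needed, so at most 12 can be filled.
An assignment achieving 12: Tue-PM→Tran, Wed-AM→Watson, Wed-PM→Wu, Thu-AM→Watson, Fri-AM→Farahani, Fri-PM→Quispe+Kowalski, Sat-AM→Kowalski, Sat-PM→Quispe+Farahani, Sun-AM→Quispe+Wu.
Loads: Watson 2/2, Quispe 3/3, Kowalski 2/2, Farahani 2/2, Tran 1/1, Wu 2/2.

12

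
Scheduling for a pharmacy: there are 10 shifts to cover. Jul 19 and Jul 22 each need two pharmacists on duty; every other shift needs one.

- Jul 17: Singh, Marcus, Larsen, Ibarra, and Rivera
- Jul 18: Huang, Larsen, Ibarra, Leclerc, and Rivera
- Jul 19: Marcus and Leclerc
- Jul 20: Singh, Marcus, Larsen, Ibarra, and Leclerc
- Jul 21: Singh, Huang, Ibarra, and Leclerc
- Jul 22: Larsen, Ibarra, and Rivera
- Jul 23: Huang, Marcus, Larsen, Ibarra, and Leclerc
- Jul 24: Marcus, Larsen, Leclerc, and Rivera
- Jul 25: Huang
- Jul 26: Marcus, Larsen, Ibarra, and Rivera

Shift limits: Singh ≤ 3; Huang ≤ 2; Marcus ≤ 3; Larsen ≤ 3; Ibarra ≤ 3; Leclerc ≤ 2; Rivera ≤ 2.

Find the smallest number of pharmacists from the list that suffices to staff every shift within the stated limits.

12 slots to fill and no one can take more than 3, so at least ⌈12/3⌉ = 4 pharmacists are needed.
Shifts {Jul 19, Jul 22, Jul 25} need 5 slots, but among the pharmacists available for them (Huang, Marcus, Larsen, Ibarra, Leclerc, and Rivera) any 4 together supply at most 4. So 4 pharmacists are not enough.
Huang, Marcus, Larsen, Ibarra, and Leclerc alone can cover everything: Jul 17→Marcus, Jul 18→Larsen, Jul 19→Marcus+Leclerc, Jul 20→Ibarra, Jul 21→Huang, Jul 22→Larsen+Ibarra, Jul 23→Ibarra, Jul 24→Marcus, Jul 25→Huang, Jul 26→Larsen.

5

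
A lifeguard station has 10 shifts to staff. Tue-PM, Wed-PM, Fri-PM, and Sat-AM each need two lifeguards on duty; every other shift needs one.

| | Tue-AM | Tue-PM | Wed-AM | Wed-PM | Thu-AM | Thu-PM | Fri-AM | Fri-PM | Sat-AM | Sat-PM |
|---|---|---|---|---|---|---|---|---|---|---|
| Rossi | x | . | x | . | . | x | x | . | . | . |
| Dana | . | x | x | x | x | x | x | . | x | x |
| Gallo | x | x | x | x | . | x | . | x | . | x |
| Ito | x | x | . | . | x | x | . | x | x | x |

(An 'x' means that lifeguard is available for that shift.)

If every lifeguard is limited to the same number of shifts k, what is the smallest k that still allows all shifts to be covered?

With 4 lifeguards and 14 worker-slots to fill, someone must work at least ⌈14/4⌉ = 4 shifts, so k ≥ 4.
k = 4 works: Tue-AM→Rossi, Tue-PM→Dana+Gallo, Wed-AM→Rossi, Wed-PM→Dana+Gallo, Thu-AM→Dana, Thu-PM→Rossi, Fri-AM→Rossi, Fri-PM→Gallo+Ito, Sat-AM→Dana+Ito, Sat-PM→Gallo.
Loads: Rossi 4, Dana 4, Gallo 4, Ito 2 — all ≤ 4.

4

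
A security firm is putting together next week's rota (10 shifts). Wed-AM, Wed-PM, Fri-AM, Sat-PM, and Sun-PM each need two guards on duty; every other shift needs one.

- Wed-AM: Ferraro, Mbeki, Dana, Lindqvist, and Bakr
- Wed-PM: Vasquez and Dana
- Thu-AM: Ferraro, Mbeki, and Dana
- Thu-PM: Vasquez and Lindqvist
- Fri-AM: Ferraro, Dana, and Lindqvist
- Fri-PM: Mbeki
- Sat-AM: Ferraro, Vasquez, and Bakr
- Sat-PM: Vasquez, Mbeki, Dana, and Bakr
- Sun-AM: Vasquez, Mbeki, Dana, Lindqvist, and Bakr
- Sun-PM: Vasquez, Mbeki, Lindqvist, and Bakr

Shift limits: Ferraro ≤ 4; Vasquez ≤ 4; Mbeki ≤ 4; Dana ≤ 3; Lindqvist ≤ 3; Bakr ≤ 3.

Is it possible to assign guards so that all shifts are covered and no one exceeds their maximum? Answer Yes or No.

Wed-PM can only be covered by Vasquez and Dana, so that assignment is forced.
Fri-PM can only be covered by Mbeki, so that assignment is forced.
One valid schedule: Wed-AM→Ferraro+Mbeki, Wed-PM→Vasquez+Dana, Thu-AM→Ferraro, Thu-PM→Vasquez, Fri-AM→Ferraro+Dana, Fri-PM→Mbeki, Sat-AM→Ferraro, Sat-PM→Vasquez+Mbeki, Sun-AM→Vasquez, Sun-PM→Mbeki+Lindqvist.
Loads: Ferraro 4/4, Vasquez 4/4, Mbeki 4/4, Dana 2/3, Lindqvist 1/3, Bakr 0/3 — all within limits.

Yes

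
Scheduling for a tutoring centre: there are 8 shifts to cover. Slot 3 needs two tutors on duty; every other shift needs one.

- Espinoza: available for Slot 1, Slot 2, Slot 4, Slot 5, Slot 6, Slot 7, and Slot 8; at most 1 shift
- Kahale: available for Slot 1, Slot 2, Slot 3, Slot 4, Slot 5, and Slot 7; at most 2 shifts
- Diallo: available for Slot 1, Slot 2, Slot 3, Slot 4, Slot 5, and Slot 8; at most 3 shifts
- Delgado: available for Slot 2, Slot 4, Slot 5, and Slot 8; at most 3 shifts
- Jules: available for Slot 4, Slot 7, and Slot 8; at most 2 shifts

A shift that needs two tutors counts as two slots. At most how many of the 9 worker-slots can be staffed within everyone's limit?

Total capacity across all tutors is 1+2+3+3+2 = 11, and 9 slots are needed, so at most 9 can be filled.
An assignment achieving 9: Slot 1→Kahale, Slot 2→Diallo, Slot 3→Kahale+Diallo, Slot 4→Delgado, Slot 5→Diallo, Slot 6→Espinoza, Slot 7→Jules, Slot 8→Delgado.
Loads: Espinoza 1/1, Kahale 2/2, Diallo 3/3, Delgado 2/3, Jules 1/2.

9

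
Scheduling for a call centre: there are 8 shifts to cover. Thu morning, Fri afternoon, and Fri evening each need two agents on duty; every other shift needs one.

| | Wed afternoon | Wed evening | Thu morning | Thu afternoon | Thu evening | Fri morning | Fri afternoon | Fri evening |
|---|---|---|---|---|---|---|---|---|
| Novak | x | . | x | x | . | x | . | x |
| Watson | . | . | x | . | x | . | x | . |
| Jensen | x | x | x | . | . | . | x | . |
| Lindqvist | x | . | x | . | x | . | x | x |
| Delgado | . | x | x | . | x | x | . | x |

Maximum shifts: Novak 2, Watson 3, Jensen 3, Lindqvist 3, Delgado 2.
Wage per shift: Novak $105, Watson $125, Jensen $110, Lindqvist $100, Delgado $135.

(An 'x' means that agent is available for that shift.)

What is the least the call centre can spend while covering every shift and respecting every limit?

$1225

Thu afternoon can only be covered by Novak, so that assignment is forced.
Picking the cheapest available agent for each shift independently would cost $1140, but that ignores the shift limits.
An optimal schedule: Wed afternoon→Lindqvist, Wed evening→Jensen, Thu morning→Jensen+Watson, Thu afternoon→Novak, Thu evening→Lindqvist, Fri morning→Novak, Fri afternoon→Jensen+Watson, Fri evening→Lindqvist+Delgado.
Total: 100 + 110 + 110 + 125 + 105 + 100 + 105 + 110 + 125 + 100 + 135 = $1225.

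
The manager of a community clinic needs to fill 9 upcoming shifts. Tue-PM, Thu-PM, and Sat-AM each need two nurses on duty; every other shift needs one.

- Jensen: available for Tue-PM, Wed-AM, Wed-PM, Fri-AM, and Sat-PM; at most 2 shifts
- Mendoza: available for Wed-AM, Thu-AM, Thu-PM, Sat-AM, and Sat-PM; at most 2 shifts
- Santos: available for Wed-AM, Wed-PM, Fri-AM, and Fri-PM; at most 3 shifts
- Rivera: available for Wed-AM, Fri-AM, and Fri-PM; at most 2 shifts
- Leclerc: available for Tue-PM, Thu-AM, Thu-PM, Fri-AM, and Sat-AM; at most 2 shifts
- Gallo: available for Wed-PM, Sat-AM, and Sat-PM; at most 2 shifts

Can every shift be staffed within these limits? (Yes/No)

No

Total capacity is 13 and 12 slots are needed, so capacity alone doesn't rule it out.
Shifts {Tue-PM, Thu-AM, Thu-PM, Sat-AM} need 7 worker-slots in total, but the nurses available for any of those shifts (Jensen, Mendoza, Leclerc, and Gallo) can supply at most 6 among them. So no valid schedule exists.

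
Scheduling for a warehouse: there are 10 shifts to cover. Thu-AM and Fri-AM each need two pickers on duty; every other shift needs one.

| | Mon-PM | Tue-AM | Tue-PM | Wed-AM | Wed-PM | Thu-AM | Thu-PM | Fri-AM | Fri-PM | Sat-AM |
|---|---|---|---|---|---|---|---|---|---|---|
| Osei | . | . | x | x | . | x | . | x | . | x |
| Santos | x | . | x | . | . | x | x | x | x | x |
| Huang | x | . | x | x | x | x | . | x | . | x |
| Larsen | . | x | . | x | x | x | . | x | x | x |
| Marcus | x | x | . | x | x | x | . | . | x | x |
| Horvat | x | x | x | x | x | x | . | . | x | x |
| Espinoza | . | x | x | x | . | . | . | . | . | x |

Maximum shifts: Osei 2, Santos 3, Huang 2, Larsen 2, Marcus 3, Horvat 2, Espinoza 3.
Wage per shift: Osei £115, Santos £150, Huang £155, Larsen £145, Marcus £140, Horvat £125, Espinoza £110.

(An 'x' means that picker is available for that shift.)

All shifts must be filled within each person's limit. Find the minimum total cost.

Thu-PM can only be covered by Santos, so that assignment is forced.
Picking the cheapest available picker for each shift independently would cost £1465, but that ignores the shift limits.
An optimal schedule: Mon-PM→Horvat, Tue-AM→Espinoza, Tue-PM→Espinoza, Wed-AM→Espinoza, Wed-PM→Horvat, Thu-AM→Osei+Marcus, Thu-PM→Santos, Fri-AM→Osei+Larsen, Fri-PM→Marcus, Sat-AM→Marcus.
Total: 125 + 110 + 110 + 110 + 125 + 115 + 140 + 150 + 115 + 145 + 140 + 140 = £1525.

£1525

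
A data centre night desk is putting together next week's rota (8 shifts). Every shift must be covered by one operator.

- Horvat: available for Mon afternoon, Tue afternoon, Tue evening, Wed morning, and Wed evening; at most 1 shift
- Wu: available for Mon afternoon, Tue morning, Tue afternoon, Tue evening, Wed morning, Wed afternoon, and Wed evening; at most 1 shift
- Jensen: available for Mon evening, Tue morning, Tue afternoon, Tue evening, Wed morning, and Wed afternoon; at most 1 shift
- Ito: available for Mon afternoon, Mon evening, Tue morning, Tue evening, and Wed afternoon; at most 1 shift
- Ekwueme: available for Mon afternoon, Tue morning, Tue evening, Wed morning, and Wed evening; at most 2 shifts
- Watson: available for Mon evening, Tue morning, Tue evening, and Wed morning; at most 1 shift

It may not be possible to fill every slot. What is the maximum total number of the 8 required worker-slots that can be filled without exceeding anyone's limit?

7

Total capacity across all operators is 1+1+1+1+2+1 = 7, and 8 slots are needed, so at most 7 can be filled.
An assignment achieving 7: Mon afternoon→Ito, Mon evening→Jensen, Tue morning→Ekwueme, Tue afternoon→Horvat, Wed morning→Watson, Wed afternoon→Wu, Wed evening→Ekwueme.
Loads: Horvat 1/1, Wu 1/1, Jensen 1/1, Ito 1/1, Ekwueme 2/2, Watson 1/1.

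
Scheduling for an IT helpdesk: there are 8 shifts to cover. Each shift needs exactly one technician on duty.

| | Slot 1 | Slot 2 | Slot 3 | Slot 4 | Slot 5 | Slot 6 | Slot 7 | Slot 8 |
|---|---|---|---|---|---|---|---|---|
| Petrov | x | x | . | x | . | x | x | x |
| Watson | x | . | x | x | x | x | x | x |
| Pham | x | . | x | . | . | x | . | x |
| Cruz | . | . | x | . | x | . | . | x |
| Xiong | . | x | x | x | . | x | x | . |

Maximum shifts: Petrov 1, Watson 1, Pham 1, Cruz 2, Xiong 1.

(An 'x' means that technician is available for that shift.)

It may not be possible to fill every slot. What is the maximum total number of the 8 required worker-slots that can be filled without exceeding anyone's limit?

Total capacity across all technicians is 1+1+1+2+1 = 6, and 8 slots are needed, so at most 6 can be filled.
An assignment achieving 6: Slot 1→Pham, Slot 2→Petrov, Slot 3→Cruz, Slot 4→Xiong, Slot 5→Watson, Slot 8→Cruz.
Loads: Petrov 1/1, Watson 1/1, Pham 1/1, Cruz 2/2, Xiong 1/1.

6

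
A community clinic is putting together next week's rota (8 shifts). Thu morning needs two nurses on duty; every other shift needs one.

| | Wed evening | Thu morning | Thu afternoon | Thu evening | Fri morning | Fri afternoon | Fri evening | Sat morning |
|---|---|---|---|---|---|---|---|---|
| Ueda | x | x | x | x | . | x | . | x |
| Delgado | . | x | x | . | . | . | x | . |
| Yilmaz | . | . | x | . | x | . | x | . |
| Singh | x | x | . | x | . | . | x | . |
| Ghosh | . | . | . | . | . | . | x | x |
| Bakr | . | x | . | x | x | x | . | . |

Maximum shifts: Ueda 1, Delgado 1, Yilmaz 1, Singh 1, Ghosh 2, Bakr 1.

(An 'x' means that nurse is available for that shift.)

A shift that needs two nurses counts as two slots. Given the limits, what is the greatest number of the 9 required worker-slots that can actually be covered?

7

Total capacity across all nurses is 1+1+1+1+2+1 = 7, and 9 slots are needed, so at most 7 can be filled.
An assignment achieving 7: Wed evening→Ueda, Thu afternoon→Delgado, Thu evening→Singh, Fri morning→Yilmaz, Fri afternoon→Bakr, Fri evening→Ghosh, Sat morning→Ghosh.
Loads: Ueda 1/1, Delgado 1/1, Yilmaz 1/1, Singh 1/1, Ghosh 2/2, Bakr 1/1.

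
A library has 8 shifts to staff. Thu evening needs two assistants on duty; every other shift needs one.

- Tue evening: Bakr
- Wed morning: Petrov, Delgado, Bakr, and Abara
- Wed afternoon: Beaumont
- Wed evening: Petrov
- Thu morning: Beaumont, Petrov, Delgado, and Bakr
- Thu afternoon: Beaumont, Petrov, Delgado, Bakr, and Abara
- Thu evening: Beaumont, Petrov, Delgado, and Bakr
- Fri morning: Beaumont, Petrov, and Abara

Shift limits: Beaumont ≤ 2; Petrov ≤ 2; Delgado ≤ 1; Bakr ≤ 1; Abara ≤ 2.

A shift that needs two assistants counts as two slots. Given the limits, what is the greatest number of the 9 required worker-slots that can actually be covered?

Total capacity across all assistants is 2+2+1+1+2 = 8, and 9 slots are needed, so at most 8 can be filled.
An assignment achieving 8: Tue evening→Bakr, Wed morning→Abara, Wed afternoon→Beaumont, Wed evening→Petrov, Thu morning→Petrov, Thu afternoon→Abara, Thu evening→Delgado, Fri morning→Beaumont.
Loads: Beaumont 2/2, Petrov 2/2, Delgado 1/1, Bakr 1/1, Abara 2/2.

8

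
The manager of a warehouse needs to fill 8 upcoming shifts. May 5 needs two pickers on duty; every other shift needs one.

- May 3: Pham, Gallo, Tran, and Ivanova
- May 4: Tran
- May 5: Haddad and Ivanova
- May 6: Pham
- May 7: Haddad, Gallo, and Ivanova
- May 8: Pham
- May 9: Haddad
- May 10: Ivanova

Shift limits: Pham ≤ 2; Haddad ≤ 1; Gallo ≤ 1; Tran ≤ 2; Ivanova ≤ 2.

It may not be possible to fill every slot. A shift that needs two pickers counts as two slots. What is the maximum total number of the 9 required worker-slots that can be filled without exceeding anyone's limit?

8

Total capacity across all pickers is 2+1+1+2+2 = 8, and 9 slots are needed, so at most 8 can be filled.
An assignment achieving 8: May 3→Tran, May 4→Tran, May 5→Ivanova, May 6→Pham, May 7→Gallo, May 8→Pham, May 9→Haddad, May 10→Ivanova.
Loads: Pham 2/2, Haddad 1/1, Gallo 1/1, Tran 2/2, Ivanova 2/2.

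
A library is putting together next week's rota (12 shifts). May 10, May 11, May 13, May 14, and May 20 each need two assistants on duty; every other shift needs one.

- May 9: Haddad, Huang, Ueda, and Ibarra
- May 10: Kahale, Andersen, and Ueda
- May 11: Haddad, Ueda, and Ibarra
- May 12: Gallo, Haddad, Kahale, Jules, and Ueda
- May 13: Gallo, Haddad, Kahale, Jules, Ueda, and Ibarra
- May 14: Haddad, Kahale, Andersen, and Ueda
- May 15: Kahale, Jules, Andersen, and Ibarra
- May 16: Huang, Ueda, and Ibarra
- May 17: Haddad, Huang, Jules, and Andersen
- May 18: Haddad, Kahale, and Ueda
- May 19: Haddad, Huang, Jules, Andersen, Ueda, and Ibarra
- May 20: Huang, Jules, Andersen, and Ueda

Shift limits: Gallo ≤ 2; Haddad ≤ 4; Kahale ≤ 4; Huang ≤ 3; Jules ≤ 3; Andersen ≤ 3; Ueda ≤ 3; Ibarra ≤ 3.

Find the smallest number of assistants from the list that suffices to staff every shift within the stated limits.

5

17 slots to fill and no one can take more than 4, so at least ⌈17/4⌉ = 5 assistants are needed.
Haddad, Kahale, Huang, Jules, and Ueda alone can cover everything: May 9→Haddad, May 10→Kahale+Ueda, May 11→Haddad+Ueda, May 12→Jules, May 13→Jules+Ueda, May 14→Haddad+Kahale, May 15→Kahale, May 16→Huang, May 17→Haddad, May 18→Kahale, May 19→Huang, May 20→Huang+Jules.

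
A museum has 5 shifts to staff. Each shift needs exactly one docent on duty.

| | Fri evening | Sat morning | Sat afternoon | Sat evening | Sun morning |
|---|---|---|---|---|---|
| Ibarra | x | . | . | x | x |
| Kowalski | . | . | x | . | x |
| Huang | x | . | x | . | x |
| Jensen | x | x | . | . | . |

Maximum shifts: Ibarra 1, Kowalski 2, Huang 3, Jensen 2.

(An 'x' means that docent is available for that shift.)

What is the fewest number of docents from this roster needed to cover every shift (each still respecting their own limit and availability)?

5 slots to fill and no one can take more than 3, so at least ⌈5/3⌉ = 2 docents are needed.
Shifts {Sat morning, Sat afternoon, Sat evening} need 3 slots, but among the docents available for them (Ibarra, Kowalski, Huang, and Jensen) any 2 together supply at most 2. So 2 docents are not enough.
Ibarra, Kowalski, and Jensen alone can cover everything: Fri evening→Jensen, Sat morning→Jensen, Sat afternoon→Kowalski, Sat evening→Ibarra, Sun morning→Kowalski.

3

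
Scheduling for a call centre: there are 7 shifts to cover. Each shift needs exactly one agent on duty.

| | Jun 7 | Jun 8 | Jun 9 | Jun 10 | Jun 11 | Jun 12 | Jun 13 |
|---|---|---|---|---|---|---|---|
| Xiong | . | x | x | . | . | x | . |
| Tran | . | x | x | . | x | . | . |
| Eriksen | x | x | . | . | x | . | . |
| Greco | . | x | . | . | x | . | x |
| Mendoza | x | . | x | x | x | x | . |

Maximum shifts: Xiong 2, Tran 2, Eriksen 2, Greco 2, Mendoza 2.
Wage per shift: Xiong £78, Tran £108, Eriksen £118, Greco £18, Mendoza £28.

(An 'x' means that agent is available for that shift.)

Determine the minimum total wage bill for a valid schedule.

Jun 10 can only be covered by Mendoza, so that assignment is forced.
Jun 13 can only be covered by Greco, so that assignment is forced.
Picking the cheapest available agent for each shift independently would cost £166, but that ignores the shift limits.
An optimal schedule: Jun 7→Mendoza, Jun 8→Greco, Jun 9→Xiong, Jun 10→Mendoza, Jun 11→Tran, Jun 12→Xiong, Jun 13→Greco.
Total: 28 + 18 + 78 + 28 + 108 + 78 + 18 = £356.

£356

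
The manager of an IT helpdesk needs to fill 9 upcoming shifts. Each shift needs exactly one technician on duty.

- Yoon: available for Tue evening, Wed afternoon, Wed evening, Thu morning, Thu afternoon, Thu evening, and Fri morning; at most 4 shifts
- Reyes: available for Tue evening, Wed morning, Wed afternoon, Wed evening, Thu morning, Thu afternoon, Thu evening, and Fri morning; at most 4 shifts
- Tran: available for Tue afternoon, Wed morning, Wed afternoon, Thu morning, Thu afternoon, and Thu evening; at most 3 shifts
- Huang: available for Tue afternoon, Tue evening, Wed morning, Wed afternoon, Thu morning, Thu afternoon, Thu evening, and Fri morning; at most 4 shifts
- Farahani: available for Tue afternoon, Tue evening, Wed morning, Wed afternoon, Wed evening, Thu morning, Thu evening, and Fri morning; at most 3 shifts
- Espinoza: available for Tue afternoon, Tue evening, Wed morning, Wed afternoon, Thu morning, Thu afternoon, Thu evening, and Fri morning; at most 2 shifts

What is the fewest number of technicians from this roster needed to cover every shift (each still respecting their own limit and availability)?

9 slots to fill and no one can take more than 4, so at least ⌈9/4⌉ = 3 technicians are needed.
Yoon, Reyes, and Tran alone can cover everything: Tue afternoon→Tran, Tue evening→Yoon, Wed morning→Reyes, Wed afternoon→Yoon, Wed evening→Yoon, Thu morning→Reyes, Thu afternoon→Reyes, Thu evening→Reyes, Fri morning→Yoon.

3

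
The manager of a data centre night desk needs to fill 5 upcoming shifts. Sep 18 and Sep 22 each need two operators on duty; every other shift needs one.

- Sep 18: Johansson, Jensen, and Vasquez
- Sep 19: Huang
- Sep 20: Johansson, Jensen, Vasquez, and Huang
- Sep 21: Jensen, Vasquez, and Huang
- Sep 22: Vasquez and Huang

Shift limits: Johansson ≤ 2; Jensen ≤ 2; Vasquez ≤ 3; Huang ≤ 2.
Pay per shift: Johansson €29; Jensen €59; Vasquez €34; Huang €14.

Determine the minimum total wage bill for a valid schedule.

€188

Sep 19 can only be covered by Huang, so that assignment is forced.
Sep 22 can only be covered by Vasquez and Huang, so that assignment is forced.
Picking the cheapest available operator for each shift independently would cost €153, but that ignores the shift limits.
An optimal schedule: Sep 18→Johansson+Vasquez, Sep 19→Huang, Sep 20→Johansson, Sep 21→Vasquez, Sep 22→Huang+Vasquez.
Total: 29 + 34 + 14 + 29 + 34 + 14 + 34 = €188.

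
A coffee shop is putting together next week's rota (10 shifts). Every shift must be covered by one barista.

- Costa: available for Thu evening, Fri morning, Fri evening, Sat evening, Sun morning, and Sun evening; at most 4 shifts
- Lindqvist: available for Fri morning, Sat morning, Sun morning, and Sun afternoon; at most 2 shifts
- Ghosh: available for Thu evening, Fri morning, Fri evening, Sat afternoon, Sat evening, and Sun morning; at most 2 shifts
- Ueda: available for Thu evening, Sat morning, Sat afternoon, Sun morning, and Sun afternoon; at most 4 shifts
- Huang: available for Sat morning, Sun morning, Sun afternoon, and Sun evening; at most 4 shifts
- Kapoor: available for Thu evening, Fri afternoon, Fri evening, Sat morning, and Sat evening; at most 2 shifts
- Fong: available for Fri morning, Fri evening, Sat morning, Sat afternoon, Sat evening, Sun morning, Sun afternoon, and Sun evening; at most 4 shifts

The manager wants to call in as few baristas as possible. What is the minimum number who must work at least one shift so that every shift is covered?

3

10 slots to fill and no one can take more than 4, so at least ⌈10/4⌉ = 3 baristas are needed.
Costa, Ueda, and Kapoor alone can cover everything: Thu evening→Kapoor, Fri morning→Costa, Fri afternoon→Kapoor, Fri evening→Costa, Sat morning→Ueda, Sat afternoon→Ueda, Sat evening→Costa, Sun morning→Ueda, Sun afternoon→Ueda, Sun evening→Costa.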